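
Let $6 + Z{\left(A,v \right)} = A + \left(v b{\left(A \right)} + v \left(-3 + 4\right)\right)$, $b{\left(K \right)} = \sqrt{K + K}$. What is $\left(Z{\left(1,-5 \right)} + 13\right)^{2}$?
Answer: $59 - 30 \sqrt{2} \approx 16.574$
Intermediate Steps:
$b{\left(K \right)} = \sqrt{2} \sqrt{K}$ ($b{\left(K \right)} = \sqrt{2 K} = \sqrt{2} \sqrt{K}$)
$Z{\left(A,v \right)} = -6 + A + v + v \sqrt{2} \sqrt{A}$ ($Z{\left(A,v \right)} = -6 + \left(A + \left(v \sqrt{2} \sqrt{A} + v \left(-3 + 4\right)\right)\right) = -6 + \left(A + \left(v \sqrt{2} \sqrt{A} + v 1\right)\right) = -6 + \left(A + \left(v \sqrt{2} \sqrt{A} + v\right)\right) = -6 + \left(A + \left(v + v \sqrt{2} \sqrt{A}\right)\right) = -6 + \left(A + v + v \sqrt{2} \sqrt{A}\right) = -6 + A + v + v \sqrt{2} \sqrt{A}$)
$\left(Z{\left(1,-5 \right)} + 13\right)^{2} = \left(\left(-6 + 1 - 5 - 5 \sqrt{2} \sqrt{1}\right) + 13\right)^{2} = \left(\left(-6 + 1 - 5 - 5 \sqrt{2} \cdot 1\right) + 13\right)^{2} = \left(\left(-6 + 1 - 5 - 5 \sqrt{2}\right) + 13\right)^{2} = \left(\left(-10 - 5 \sqrt{2}\right) + 13\right)^{2} = \left(3 - 5 \sqrt{2}\right)^{2}$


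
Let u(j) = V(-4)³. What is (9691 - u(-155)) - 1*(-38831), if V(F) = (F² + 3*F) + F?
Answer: 48522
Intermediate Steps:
V(F) = F² + 4*F
u(j) = 0 (u(j) = (-4*(4 - 4))³ = (-4*0)³ = 0³ = 0)
(9691 - u(-155)) - 1*(-38831) = (9691 - 1*0) - 1*(-38831) = (9691 + 0) + 38831 = 9691 + 38831 = 48522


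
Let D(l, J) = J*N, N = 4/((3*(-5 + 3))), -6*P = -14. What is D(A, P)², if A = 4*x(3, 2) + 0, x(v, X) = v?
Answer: 196/81 ≈ 2.4198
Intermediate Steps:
P = 7/3 (P = -⅙*(-14) = 7/3 ≈ 2.3333)
N = -⅔ (N = 4/((3*(-2))) = 4/(-6) = 4*(-⅙) = -⅔ ≈ -0.66667)
A = 12 (A = 4*3 + 0 = 12 + 0 = 12)
D(l, J) = -2*J/3 (D(l, J) = J*(-⅔) = -2*J/3)
D(A, P)² = (-⅔*7/3)² = (-14/9)² = 196/81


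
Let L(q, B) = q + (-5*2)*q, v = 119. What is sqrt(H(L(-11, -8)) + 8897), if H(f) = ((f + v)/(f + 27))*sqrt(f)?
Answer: sqrt(3923577 + 2289*sqrt(11))/21 ≈ 94.415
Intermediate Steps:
L(q, B) = -9*q (L(q, B) = q - 10*q = -9*q)
H(f) = sqrt(f)*(119 + f)/(27 + f) (H(f) = ((f + 119)/(f + 27))*sqrt(f) = ((119 + f)/(27 + f))*sqrt(f) = sqrt(f)*(119 + f)/(27 + f))
sqrt(H(L(-11, -8)) + 8897) = sqrt(sqrt(-9*(-11))*(119 - 9*(-11))/(27 - 9*(-11)) + 8897) = sqrt(sqrt(99)*(119 + 99)/(27 + 99) + 8897) = sqrt((3*sqrt(11))*218/126 + 8897) = sqrt((3*sqrt(11))*(1/126)*218 + 8897) = sqrt(109*sqrt(11)/21 + 8897) = sqrt(8897 + 109*sqrt(11)/21)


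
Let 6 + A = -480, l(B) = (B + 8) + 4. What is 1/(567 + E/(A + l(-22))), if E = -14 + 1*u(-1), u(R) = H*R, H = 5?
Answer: 496/281251 ≈ 0.0017635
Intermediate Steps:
l(B) = 12 + B (l(B) = (8 + B) + 4 = 12 + B)
A = -486 (A = -6 - 480 = -486)
u(R) = 5*R
E = -19 (E = -14 + 1*(5*(-1)) = -14 + 1*(-5) = -14 - 5 = -19)
1/(567 + E/(A + l(-22))) = 1/(567 - 19/(-486 + (12 - 22))) = 1/(567 - 19/(-486 - 10)) = 1/(567 - 19/(-496)) = 1/(567 - 19*(-1/496)) = 1/(567 + 19/496) = 1/(281251/496) = 496/281251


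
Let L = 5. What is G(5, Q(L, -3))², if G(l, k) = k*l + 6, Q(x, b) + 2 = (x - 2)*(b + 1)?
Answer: 1156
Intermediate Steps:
Q(x, b) = -2 + (1 + b)*(-2 + x) (Q(x, b) = -2 + (x - 2)*(b + 1) = -2 + (-2 + x)*(1 + b) = -2 + (1 + b)*(-2 + x))
G(l, k) = 6 + k*l
G(5, Q(L, -3))² = (6 + (-4 + 5 - 2*(-3) - 3*5)*5)² = (6 + (-4 + 5 + 6 - 15)*5)² = (6 - 8*5)² = (6 - 40)² = (-34)² = 1156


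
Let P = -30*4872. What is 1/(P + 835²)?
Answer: 1/551065 ≈ 1.8147e-6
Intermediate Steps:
P = -146160
1/(P + 835²) = 1/(-146160 + 835²) = 1/(-146160 + 697225) = 1/551065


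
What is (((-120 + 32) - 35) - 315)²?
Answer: 191844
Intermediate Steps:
(((-120 + 32) - 35) - 315)² = ((-88 - 35) - 315)² = (-123 - 315)² = (-438)² = 191844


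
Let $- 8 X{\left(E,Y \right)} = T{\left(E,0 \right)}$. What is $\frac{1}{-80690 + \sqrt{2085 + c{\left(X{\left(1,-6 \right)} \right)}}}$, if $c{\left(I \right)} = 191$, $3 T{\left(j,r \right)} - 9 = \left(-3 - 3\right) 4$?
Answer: $- \frac{40345}{3255436912} - \frac{\sqrt{569}}{3255436912} \approx -1.24 \cdot 10^{-5}$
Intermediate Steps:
$T{\left(j,r \right)} = -5$ ($T{\left(j,r \right)} = 3 + \frac{\left(-3 - 3\right) 4}{3} = 3 + \frac{\left(-6\right) 4}{3} = 3 + \frac{1}{3} \left(-24\right) = 3 - 8 = -5$)
$X{\left(E,Y \right)} = \frac{5}{8}$ ($X{\left(E,Y \right)} = \left(- \frac{1}{8}\right) \left(-5\right) = \frac{5}{8}$)
$\frac{1}{-80690 + \sqrt{2085 + c{\left(X{\left(1,-6 \right)} \right)}}} = \frac{1}{-80690 + \sqrt{2085 + 191}} = \frac{1}{-80690 + \sqrt{2276}} = \frac{1}{-80690 + 2 \sqrt{569}}$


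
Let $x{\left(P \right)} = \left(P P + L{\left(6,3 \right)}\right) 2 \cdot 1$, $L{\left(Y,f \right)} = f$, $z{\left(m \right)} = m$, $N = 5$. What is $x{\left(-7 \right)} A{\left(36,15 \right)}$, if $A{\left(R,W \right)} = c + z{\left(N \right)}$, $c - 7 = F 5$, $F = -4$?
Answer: $-832$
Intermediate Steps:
$c = -13$ ($c = 7 - 20 = -13$)
$A{\left(R,W \right)} = -8$ ($A{\left(R,W \right)} = -13 + 5 = -8$)
$x{\left(P \right)} = 6 + 2 P^{2}$ ($x{\left(P \right)} = \left(P P + 3\right) 2 \cdot 1 = \left(P^{2} + 3\right) 2 \cdot 1 = \left(3 + P^{2}\right) 2 \cdot 1 = \left(6 + 2 P^{2}\right) 1 = 6 + 2 P^{2}$)
$x{\left(-7 \right)} A{\left(36,15 \right)} = \left(6 + 2 \left(-7\right)^{2}\right) \left(-8\right) = \left(6 + 2 \cdot 49\right) \left(-8\right) = \left(6 + 98\right) \left(-8\right) = 104 \left(-8\right) = -832$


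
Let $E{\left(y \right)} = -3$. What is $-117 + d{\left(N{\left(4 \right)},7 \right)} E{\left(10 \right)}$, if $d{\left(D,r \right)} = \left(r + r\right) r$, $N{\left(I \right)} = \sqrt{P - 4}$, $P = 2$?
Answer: $-411$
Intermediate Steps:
$N{\left(I \right)} = i \sqrt{2}$ ($N{\left(I \right)} = \sqrt{2 - 4} = \sqrt{-2} = i \sqrt{2}$)
$d{\left(D,r \right)} = 2 r^{2}$ ($d{\left(D,r \right)} = 2 r r = 2 r^{2}$)
$-117 + d{\left(N{\left(4 \right)},7 \right)} E{\left(10 \right)} = -117 + 2 \cdot 7^{2} \left(-3\right) = -117 + 2 \cdot 49 \left(-3\right) = -117 + 98 \left(-3\right) = -117 - 294 = -411$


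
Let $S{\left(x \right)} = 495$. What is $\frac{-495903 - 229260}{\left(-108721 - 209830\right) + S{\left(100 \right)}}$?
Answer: $\frac{725163}{318056} \approx 2.28$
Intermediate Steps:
$\frac{-495903 - 229260}{\left(-108721 - 209830\right) + S{\left(100 \right)}} = \frac{-495903 - 229260}{\left(-108721 - 209830\right) + 495} = - \frac{725163}{-318551 + 495} = - \frac{725163}{-318056} = \left(-725163\right) \left(- \frac{1}{318056}\right) = \frac{725163}{318056}$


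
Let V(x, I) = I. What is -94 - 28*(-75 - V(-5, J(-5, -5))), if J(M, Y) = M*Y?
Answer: 2706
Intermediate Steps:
-94 - 28*(-75 - V(-5, J(-5, -5))) = -94 - 28*(-75 - (-5)*(-5)) = -94 - 28*(-75 - 1*25) = -94 - 28*(-75 - 25) = -94 - 28*(-100) = -94 + 2800 = 2706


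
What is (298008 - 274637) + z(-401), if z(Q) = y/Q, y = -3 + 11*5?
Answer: 9371719/401 ≈ 23371.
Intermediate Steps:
y = 52 (y = -3 + 55 = 52)
z(Q) = 52/Q
(298008 - 274637) + z(-401) = (298008 - 274637) + 52/(-401) = 23371 + 52*(-1/401) = 23371 - 52/401 = 9371719/401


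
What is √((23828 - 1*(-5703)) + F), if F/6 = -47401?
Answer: 5*I*√10195 ≈ 504.85*I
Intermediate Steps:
F = -284406 (F = 6*(-47401) = -284406)
√((23828 - 1*(-5703)) + F) = √((23828 - 1*(-5703)) - 284406) = √((23828 + 5703) - 284406) = √(29531 - 284406) = √(-254875) = 5*I*√10195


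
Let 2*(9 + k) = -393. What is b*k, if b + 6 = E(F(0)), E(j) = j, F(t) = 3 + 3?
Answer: 0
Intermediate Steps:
k = -411/2 (k = -9 + (1/2)*(-393) = -9 - 393/2 = -411/2 ≈ -205.50)
F(t) = 6
b = 0 (b = -6 + 6 = 0)
b*k = 0*(-411/2) = 0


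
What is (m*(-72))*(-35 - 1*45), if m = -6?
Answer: -34560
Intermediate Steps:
(m*(-72))*(-35 - 1*45) = (-6*(-72))*(-35 - 1*45) = 432*(-35 - 45) = 432*(-80) = -34560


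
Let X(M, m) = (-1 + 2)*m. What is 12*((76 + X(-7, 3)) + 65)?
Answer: 1728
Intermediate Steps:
X(M, m) = m (X(M, m) = 1*m = m)
12*((76 + X(-7, 3)) + 65) = 12*((76 + 3) + 65) = 12*(79 + 65) = 12*144 = 1728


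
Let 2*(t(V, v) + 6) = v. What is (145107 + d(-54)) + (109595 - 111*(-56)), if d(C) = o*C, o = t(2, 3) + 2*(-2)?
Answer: 261377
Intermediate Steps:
t(V, v) = -6 + v/2
o = -17/2 (o = (-6 + (½)*3) + 2*(-2) = (-6 + 3/2) - 4 = -9/2 - 4 = -17/2 ≈ -8.5000)
d(C) = -17*C/2
(145107 + d(-54)) + (109595 - 111*(-56)) = (145107 - 17/2*(-54)) + (109595 - 111*(-56)) = (145107 + 459) + (109595 + 6216) = 145566 + 115811 = 261377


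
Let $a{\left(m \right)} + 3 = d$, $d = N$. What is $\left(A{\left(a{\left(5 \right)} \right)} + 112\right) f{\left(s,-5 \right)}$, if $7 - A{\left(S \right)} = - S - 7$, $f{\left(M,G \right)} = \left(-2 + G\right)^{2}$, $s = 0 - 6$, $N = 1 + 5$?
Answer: $6321$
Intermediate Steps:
$N = 6$
$d = 6$
$a{\left(m \right)} = 3$ ($a{\left(m \right)} = -3 + 6 = 3$)
$s = -6$
$A{\left(S \right)} = 14 + S$ ($A{\left(S \right)} = 7 - \left(- S - 7\right) = 7 - \left(-7 - S\right) = 7 + \left(7 + S\right) = 14 + S$)
$\left(A{\left(a{\left(5 \right)} \right)} + 112\right) f{\left(s,-5 \right)} = \left(\left(14 + 3\right) + 112\right) \left(-2 - 5\right)^{2} = \left(17 + 112\right) \left(-7\right)^{2} = 129 \cdot 49 = 6321$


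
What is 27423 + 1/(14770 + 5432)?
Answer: 553999447/20202 ≈ 27423.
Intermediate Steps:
27423 + 1/(14770 + 5432) = 27423 + 1/20202 = 553999447/20202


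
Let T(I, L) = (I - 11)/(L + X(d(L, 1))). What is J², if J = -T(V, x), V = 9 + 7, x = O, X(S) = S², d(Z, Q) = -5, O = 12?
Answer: 25/1369 ≈ 0.018261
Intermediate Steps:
x = 12
V = 16
T(I, L) = (-11 + I)/(25 + L) (T(I, L) = (I - 11)/(L + (-5)²) = (-11 + I)/(L + 25) = (-11 + I)/(25 + L))
J = -5/37 (J = -(-11 + 16)/(25 + 12) = -5/37 ≈ -0.13514)
J² = (-5/37)² = 25/1369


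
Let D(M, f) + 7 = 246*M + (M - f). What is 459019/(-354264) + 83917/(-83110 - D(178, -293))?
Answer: -4899463887/2506653976 ≈ -1.9546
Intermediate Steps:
D(M, f) = -7 - f + 247*M (D(M, f) = -7 + (246*M + (M - f)) = -7 + (-f + 247*M) = -7 - f + 247*M)
459019/(-354264) + 83917/(-83110 - D(178, -293)) = 459019/(-354264) + 83917/(-83110 - (-7 - 1*(-293) + 247*178)) = 459019*(-1/354264) + 83917/(-83110 - (-7 + 293 + 43966)) = -459019/354264 + 83917/(-83110 - 1*44252) = -459019/354264 + 83917/(-83110 - 44252) = -459019/354264 + 83917/(-127362) = -459019/354264 + 83917*(-1/127362) = -459019/354264 - 83917/127362 = -4899463887/2506653976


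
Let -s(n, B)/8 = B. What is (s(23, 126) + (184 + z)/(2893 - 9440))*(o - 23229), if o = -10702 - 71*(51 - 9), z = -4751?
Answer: 243434184617/6547 ≈ 3.7183e+7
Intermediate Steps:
s(n, B) = -8*B
o = -13684 (o = -10702 - 71*42 = -10702 - 2982 = -13684)
(s(23, 126) + (184 + z)/(2893 - 9440))*(o - 23229) = (-8*126 + (184 - 4751)/(2893 - 9440))*(-13684 - 23229) = (-1008 - 4567/(-6547))*(-36913) = (-1008 - 4567*(-1/6547))*(-36913) = (-1008 + 4567/6547)*(-36913) = -6594809/6547*(-36913) = 243434184617/6547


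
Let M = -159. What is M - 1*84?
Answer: -243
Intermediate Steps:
M - 1*84 = -159 - 1*84 = -159 - 84 = -243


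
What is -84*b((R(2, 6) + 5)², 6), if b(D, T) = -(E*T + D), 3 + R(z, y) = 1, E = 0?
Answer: 756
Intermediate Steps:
R(z, y) = -2 (R(z, y) = -3 + 1 = -2)
b(D, T) = -D (b(D, T) = -(0*T + D) = -(0 + D) = -D)
-84*b((R(2, 6) + 5)², 6) = -(-84)*(-2 + 5)² = -(-84)*3² = -(-84)*9 = -84*(-9) = 756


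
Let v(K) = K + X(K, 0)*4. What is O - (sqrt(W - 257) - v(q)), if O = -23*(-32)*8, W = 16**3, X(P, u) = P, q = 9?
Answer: 5933 - sqrt(3839) ≈ 5871.0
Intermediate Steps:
W = 4096
v(K) = 5*K (v(K) = K + K*4 = K + 4*K = 5*K)
O = 5888 (O = 736*8 = 5888)
O - (sqrt(W - 257) - v(q)) = 5888 - (sqrt(4096 - 257) - 5*9) = 5888 - (sqrt(3839) - 1*45) = 5888 - (sqrt(3839) - 45) = 5888 - (-45 + sqrt(3839)) = 5888 + (45 - sqrt(3839)) = 5933 - sqrt(3839)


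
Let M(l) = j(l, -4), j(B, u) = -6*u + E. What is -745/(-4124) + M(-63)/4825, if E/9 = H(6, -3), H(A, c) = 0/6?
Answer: 3693601/19898300 ≈ 0.18562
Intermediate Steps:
H(A, c) = 0 (H(A, c) = 0*(⅙) = 0)
E = 0 (E = 9*0 = 0)
j(B, u) = -6*u (j(B, u) = -6*u + 0 = -6*u)
M(l) = 24 (M(l) = -6*(-4) = 24)
-745/(-4124) + M(-63)/4825 = -745/(-4124) + 24/4825 = -745*(-1/4124) + 24*(1/4825) = 745/4124 + 24/4825 = 3693601/19898300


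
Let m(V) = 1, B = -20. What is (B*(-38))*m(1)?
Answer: 760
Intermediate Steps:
(B*(-38))*m(1) = -20*(-38)*1 = 760*1 = 760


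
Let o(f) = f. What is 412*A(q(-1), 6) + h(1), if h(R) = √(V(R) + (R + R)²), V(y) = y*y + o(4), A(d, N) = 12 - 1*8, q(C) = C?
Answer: 1651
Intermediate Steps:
A(d, N) = 4 (A(d, N) = 12 - 8 = 4)
V(y) = 4 + y² (V(y) = y*y + 4 = y² + 4 = 4 + y²)
h(R) = √(4 + 5*R²) (h(R) = √((4 + R²) + (R + R)²) = √((4 + R²) + (2*R)²) = √((4 + R²) + 4*R²) = √(4 + 5*R²))
412*A(q(-1), 6) + h(1) = 412*4 + √(4 + 5*1²) = 1648 + √(4 + 5*1) = 1648 + √(4 + 5) = 1648 + √9 = 1648 + 3 = 1651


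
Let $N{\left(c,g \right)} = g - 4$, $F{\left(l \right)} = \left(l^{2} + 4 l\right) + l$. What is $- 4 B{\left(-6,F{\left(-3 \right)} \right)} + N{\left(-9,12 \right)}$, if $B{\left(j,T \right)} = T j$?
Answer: $-136$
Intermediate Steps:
$F{\left(l \right)} = l^{2} + 5 l$
$N{\left(c,g \right)} = -4 + g$
$- 4 B{\left(-6,F{\left(-3 \right)} \right)} + N{\left(-9,12 \right)} = - 4 - 3 \left(5 - 3\right) \left(-6\right) + \left(-4 + 12\right) = - 4 \left(-3\right) 2 \left(-6\right) + 8 = - 4 \left(\left(-6\right) \left(-6\right)\right) + 8 = \left(-4\right) 36 + 8 = -144 + 8 = -136$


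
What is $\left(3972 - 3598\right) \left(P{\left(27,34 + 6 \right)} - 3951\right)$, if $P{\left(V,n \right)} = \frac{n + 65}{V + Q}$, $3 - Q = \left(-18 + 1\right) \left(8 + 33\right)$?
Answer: $- \frac{1074229728}{727} \approx -1.4776 \cdot 10^{6}$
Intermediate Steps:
$Q = 700$ ($Q = 3 - \left(-18 + 1\right) \left(8 + 33\right) = 3 - \left(-17\right) 41 = 3 - -697 = 3 + 697 = 700$)
$P{\left(V,n \right)} = \frac{65 + n}{700 + V}$ ($P{\left(V,n \right)} = \frac{n + 65}{V + 700} = \frac{65 + n}{700 + V}$)
$\left(3972 - 3598\right) \left(P{\left(27,34 + 6 \right)} - 3951\right) = \left(3972 - 3598\right) \left(\frac{65 + \left(34 + 6\right)}{700 + 27} - 3951\right) = 374 \left(\frac{65 + 40}{727} - 3951\right) = 374 \left(\frac{1}{727} \cdot 105 - 3951\right) = 374 \left(\frac{105}{727} - 3951\right) = 374 \left(- \frac{2872272}{727}\right) = - \frac{1074229728}{727}$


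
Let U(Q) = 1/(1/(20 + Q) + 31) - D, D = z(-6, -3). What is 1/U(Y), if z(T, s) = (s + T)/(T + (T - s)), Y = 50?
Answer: -2171/2101 ≈ -1.0333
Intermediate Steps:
z(T, s) = (T + s)/(-s + 2*T)
D = 1 (D = (-6 - 3)/(-1*(-3) + 2*(-6)) = -9/(3 - 12) = -9/(-9) = -⅑*(-9) = 1)
U(Q) = -1 + 1/(31 + 1/(20 + Q)) (U(Q) = 1/(1/(20 + Q) + 31) - 1*1 = 1/(31 + 1/(20 + Q)) - 1 = -1 + 1/(31 + 1/(20 + Q)))
1/U(Y) = 1/((-601 - 30*50)/(621 + 31*50)) = 1/((-601 - 1500)/(621 + 1550)) = 1/(-2101/2171) = -2171/2101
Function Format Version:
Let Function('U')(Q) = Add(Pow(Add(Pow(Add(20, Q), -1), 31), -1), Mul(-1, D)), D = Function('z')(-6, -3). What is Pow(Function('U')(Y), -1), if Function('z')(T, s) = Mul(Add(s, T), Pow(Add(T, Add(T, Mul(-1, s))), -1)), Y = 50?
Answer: Rational(-2171, 2101) ≈ -1.0333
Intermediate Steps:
Function('z')(T, s) = Mul(Pow(Add(Mul(-1, s), Mul(2, T)), -1), Add(T, s)) (Function('z')(T, s) = Mul(Add(T, s), Pow(Add(Mul(-1, s), Mul(2, T)), -1)) = Mul(Pow(Add(Mul(-1, s), Mul(2, T)), -1), Add(T, s)))
D = 1 (D = Mul(Pow(Add(Mul(-1, -3), Mul(2, -6)), -1), Add(-6, -3)) = Mul(Pow(Add(3, -12), -1), -9) = Mul(Pow(-9, -1), -9) = Mul(Rational(-1, 9), -9) = 1)
Function('U')(Q) = Add(-1, Pow(Add(31, Pow(Add(20, Q), -1)), -1)) (Function('U')(Q) = Add(Pow(Add(Pow(Add(20, Q), -1), 31), -1), Mul(-1, 1)) = Add(Pow(Add(31, Pow(Add(20, Q), -1)), -1), -1) = Add(-1, Pow(Add(31, Pow(Add(20, Q), -1)), -1)))
Pow(Function('U')(Y), -1) = Pow(Mul(Pow(Add(621, Mul(31, 50)), -1), Add(-601, Mul(-30, 50))), -1) = Pow(Mul(Pow(Add(621, 1550), -1), Add(-601, -1500)), -1) = Pow(Mul(Pow(2171, -1), -2101), -1) = Pow(Mul(Rational(1, 2171), -2101), -1) = Pow(Rational(-2101, 2171), -1) = Rational(-2171, 2101)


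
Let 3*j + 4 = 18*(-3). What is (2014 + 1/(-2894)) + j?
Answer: 17317693/8682 ≈ 1994.7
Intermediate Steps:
j = -58/3 (j = -4/3 + (18*(-3))/3 = -4/3 + (⅓)*(-54) = -4/3 - 18 = -58/3 ≈ -19.333)
(2014 + 1/(-2894)) + j = (2014 + 1/(-2894)) - 58/3 = (2014 - 1/2894) - 58/3 = 5828515/2894 - 58/3 = 17317693/8682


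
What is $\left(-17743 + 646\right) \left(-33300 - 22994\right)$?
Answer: $962458518$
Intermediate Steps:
$\left(-17743 + 646\right) \left(-33300 - 22994\right) = \left(-17097\right) \left(-56294\right) = 962458518$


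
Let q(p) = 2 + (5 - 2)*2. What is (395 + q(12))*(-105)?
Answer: -42315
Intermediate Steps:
q(p) = 8 (q(p) = 2 + 3*2 = 2 + 6 = 8)
(395 + q(12))*(-105) = (395 + 8)*(-105) = 403*(-105) = -42315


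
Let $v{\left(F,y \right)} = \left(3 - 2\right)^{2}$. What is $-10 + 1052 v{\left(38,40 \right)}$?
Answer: $1042$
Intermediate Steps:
$v{\left(F,y \right)} = 1$ ($v{\left(F,y \right)} = 1^{2} = 1$)
$-10 + 1052 v{\left(38,40 \right)} = -10 + 1052 \cdot 1 = -10 + 1052 = 1042$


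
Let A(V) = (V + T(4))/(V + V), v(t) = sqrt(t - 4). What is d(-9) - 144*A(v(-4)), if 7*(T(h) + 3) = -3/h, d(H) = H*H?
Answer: 9 - 783*I*sqrt(2)/14 ≈ 9.0 - 79.095*I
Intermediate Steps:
d(H) = H**2
T(h) = -3 - 3/(7*h) (T(h) = -3 + (-3/h)/7 = -3 - 3/(7*h))
v(t) = sqrt(-4 + t)
A(V) = (-87/28 + V)/(2*V) (A(V) = (V + (-3 - 3/7/4))/(V + V) = (V + (-3 - 3/7*1/4))/((2*V)) = (V + (-3 - 3/28))*(1/(2*V)) = (V - 87/28)*(1/(2*V)) = (-87/28 + V)*(1/(2*V)) = (-87/28 + V)/(2*V))
d(-9) - 144*A(v(-4)) = (-9)**2 - 18*(-87 + 28*sqrt(-4 - 4))/(7*(sqrt(-4 - 4))) = 81 - 18*(-87 + 28*sqrt(-8))/(7*(sqrt(-8))) = 81 - 18*(-87 + 28*(2*I*sqrt(2)))/(7*(2*I*sqrt(2))) = 81 - 18*(-I*sqrt(2)/4)*(-87 + 56*I*sqrt(2))/7 = 81 - (-9)*I*sqrt(2)*(-87 + 56*I*sqrt(2))/14 = 81 + 9*I*sqrt(2)*(-87 + 56*I*sqrt(2))/14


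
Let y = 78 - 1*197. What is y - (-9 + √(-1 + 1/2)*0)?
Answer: -110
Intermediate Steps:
y = -119 (y = 78 - 197 = -119)
y - (-9 + √(-1 + 1/2)*0) = -119 - (-9 + √(-1 + 1/2)*0) = -119 - (-9 + √(-1 + ½)*0) = -119 - (-9 + √(-½)*0) = -119 - (-9 + (I*√2/2)*0) = -119 - (-9 + 0) = -119 - 1*(-9) = -119 + 9 = -110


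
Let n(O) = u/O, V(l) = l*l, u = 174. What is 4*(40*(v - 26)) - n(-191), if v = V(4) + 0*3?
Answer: -305426/191 ≈ -1599.1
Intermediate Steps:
V(l) = l²
v = 16 (v = 4² + 0*3 = 16 + 0 = 16)
n(O) = 174/O
4*(40*(v - 26)) - n(-191) = 4*(40*(16 - 26)) - 174/(-191) = 4*(40*(-10)) - 174*(-1)/191 = 4*(-400) - 1*(-174/191) = -1600 + 174/191 = -305426/191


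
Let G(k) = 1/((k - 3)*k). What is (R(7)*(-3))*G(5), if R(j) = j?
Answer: -21/10 ≈ -2.1000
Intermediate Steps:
G(k) = 1/(k*(-3 + k)) (G(k) = 1/((-3 + k)*k) = 1/(k*(-3 + k)))
(R(7)*(-3))*G(5) = (7*(-3))*(1/(5*(-3 + 5))) = -21/(5*2) = -21*1/10 = -21/10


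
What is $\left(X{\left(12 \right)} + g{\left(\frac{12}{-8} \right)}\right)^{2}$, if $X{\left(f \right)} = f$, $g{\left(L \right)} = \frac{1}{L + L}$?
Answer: $\frac{1225}{9} \approx 136.11$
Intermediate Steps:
$g{\left(L \right)} = \frac{1}{2 L}$
$\left(X{\left(12 \right)} + g{\left(\frac{12}{-8} \right)}\right)^{2} = \left(12 + \frac{1}{2 \frac{12}{-8}}\right)^{2} = \left(12 + \frac{1}{2 \cdot 12 \left(- \frac{1}{8}\right)}\right)^{2} = \left(12 + \frac{1}{2 \left(- \frac{3}{2}\right)}\right)^{2} = \left(12 + \frac{1}{2} \left(- \frac{2}{3}\right)\right)^{2} = \left(12 - \frac{1}{3}\right)^{2} = \left(\frac{35}{3}\right)^{2} = \frac{1225}{9}$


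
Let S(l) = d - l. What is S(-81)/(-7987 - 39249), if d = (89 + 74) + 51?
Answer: -295/47236 ≈ -0.0062452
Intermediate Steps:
d = 214 (d = 163 + 51 = 214)
S(l) = 214 - l
S(-81)/(-7987 - 39249) = (214 - 1*(-81))/(-7987 - 39249) = (214 + 81)/(-47236) = 295*(-1/47236) = -295/47236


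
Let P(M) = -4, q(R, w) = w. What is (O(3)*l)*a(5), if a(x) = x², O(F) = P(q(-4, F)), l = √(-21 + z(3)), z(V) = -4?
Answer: -500*I ≈ -500.0*I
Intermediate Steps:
l = 5*I (l = √(-21 - 4) = √(-25) = 5*I ≈ 5.0*I)
O(F) = -4
(O(3)*l)*a(5) = -20*I*5² = -20*I*25 = -500*I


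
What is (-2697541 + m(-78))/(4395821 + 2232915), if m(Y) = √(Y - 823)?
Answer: -2697541/6628736 + I*√901/6628736 ≈ -0.40695 + 4.5283e-6*I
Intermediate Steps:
m(Y) = √(-823 + Y)
(-2697541 + m(-78))/(4395821 + 2232915) = (-2697541 + √(-823 - 78))/(4395821 + 2232915) = (-2697541 + √(-901))/6628736 = (-2697541 + I*√901)*(1/6628736) = -2697541/6628736 + I*√901/6628736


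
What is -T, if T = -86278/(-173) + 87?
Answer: -101329/173 ≈ -585.72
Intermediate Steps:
T = 101329/173 (T = -86278*(-1)/173 + 87 = -179*(-482/173) + 87 = 86278/173 + 87 = 101329/173 ≈ 585.72)
-T = -1*101329/173 = -101329/173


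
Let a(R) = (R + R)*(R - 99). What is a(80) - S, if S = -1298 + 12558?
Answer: -14300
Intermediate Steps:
a(R) = 2*R*(-99 + R) (a(R) = (2*R)*(-99 + R) = 2*R*(-99 + R))
S = 11260
a(80) - S = 2*80*(-99 + 80) - 1*11260 = 2*80*(-19) - 11260 = -3040 - 11260 = -14300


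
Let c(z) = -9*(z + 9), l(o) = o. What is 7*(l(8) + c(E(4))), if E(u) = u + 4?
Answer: -1015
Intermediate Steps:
E(u) = 4 + u
c(z) = -81 - 9*z (c(z) = -9*(9 + z) = -81 - 9*z)
7*(l(8) + c(E(4))) = 7*(8 + (-81 - 9*(4 + 4))) = 7*(8 + (-81 - 9*8)) = 7*(8 + (-81 - 72)) = 7*(8 - 153) = 7*(-145) = -1015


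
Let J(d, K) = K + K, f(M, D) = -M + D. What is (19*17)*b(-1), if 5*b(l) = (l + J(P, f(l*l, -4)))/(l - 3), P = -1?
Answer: 3553/20 ≈ 177.65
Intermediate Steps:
f(M, D) = D - M
J(d, K) = 2*K
b(l) = (-8 + l - 2*l²)/(5*(-3 + l)) (b(l) = ((l + 2*(-4 - l*l))/(l - 3))/5 = ((l + 2*(-4 - l²))/(-3 + l))/5 = ((l + (-8 - 2*l²))/(-3 + l))/5 = ((-8 + l - 2*l²)/(-3 + l))/5 = (-8 + l - 2*l²)/(5*(-3 + l)))
(19*17)*b(-1) = (19*17)*((-8 - 1 - 2*(-1)²)/(5*(-3 - 1))) = 323*((⅕)*(-8 - 1 - 2*1)/(-4)) = 323*((⅕)*(-¼)*(-8 - 1 - 2)) = 323*((⅕)*(-¼)*(-11)) = 323*(11/20) = 3553/20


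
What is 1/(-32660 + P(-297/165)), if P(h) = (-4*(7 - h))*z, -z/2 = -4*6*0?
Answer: -1/32660 ≈ -3.0619e-5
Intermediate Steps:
z = 0 (z = -2*(-4*6)*0 = -(-48)*0 = -2*0 = 0)
P(h) = 0 (P(h) = -4*(7 - h)*0 = (-28 + 4*h)*0 = 0)
1/(-32660 + P(-297/165)) = 1/(-32660 + 0) = 1/(-32660) = -1/32660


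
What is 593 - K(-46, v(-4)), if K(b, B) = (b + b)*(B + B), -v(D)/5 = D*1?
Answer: 4273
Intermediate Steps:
v(D) = -5*D
K(b, B) = 4*B*b (K(b, B) = (2*b)*(2*B) = 4*B*b)
593 - K(-46, v(-4)) = 593 - 4*(-5*(-4))*(-46) = 593 - 4*20*(-46) = 593 - 1*(-3680) = 593 + 3680 = 4273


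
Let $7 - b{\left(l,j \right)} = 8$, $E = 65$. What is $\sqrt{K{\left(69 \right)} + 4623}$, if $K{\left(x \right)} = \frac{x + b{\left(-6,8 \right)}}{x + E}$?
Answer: $\frac{5 \sqrt{830197}}{67} \approx 67.996$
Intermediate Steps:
$b{\left(l,j \right)} = -1$ ($b{\left(l,j \right)} = 7 - 8 = -1$)
$K{\left(x \right)} = \frac{-1 + x}{65 + x}$ ($K{\left(x \right)} = \frac{x - 1}{x + 65} = \frac{-1 + x}{65 + x}$)
$\sqrt{K{\left(69 \right)} + 4623} = \sqrt{\frac{-1 + 69}{65 + 69} + 4623} = \sqrt{\frac{1}{134} \cdot 68 + 4623} = \sqrt{\frac{34}{67} + 4623} = \sqrt{\frac{309775}{67}} = \frac{5 \sqrt{830197}}{67}$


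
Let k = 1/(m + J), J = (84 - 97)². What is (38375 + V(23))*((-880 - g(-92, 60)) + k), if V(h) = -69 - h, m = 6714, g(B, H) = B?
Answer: -207639450249/6883 ≈ -3.0167e+7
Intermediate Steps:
J = 169 (J = (-13)² = 169)
k = 1/6883 (k = 1/(6714 + 169) = 1/6883 ≈ 0.00014529)
(38375 + V(23))*((-880 - g(-92, 60)) + k) = (38375 + (-69 - 1*23))*((-880 - 1*(-92)) + 1/6883) = (38375 + (-69 - 23))*((-880 + 92) + 1/6883) = (38375 - 92)*(-788 + 1/6883) = 38283*(-5423803/6883) = -207639450249/6883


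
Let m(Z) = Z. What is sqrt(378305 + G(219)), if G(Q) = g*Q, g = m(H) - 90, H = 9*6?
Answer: sqrt(370421) ≈ 608.62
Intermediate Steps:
H = 54
g = -36 (g = 54 - 90 = -36)
G(Q) = -36*Q
sqrt(378305 + G(219)) = sqrt(378305 - 36*219) = sqrt(378305 - 7884) = sqrt(370421)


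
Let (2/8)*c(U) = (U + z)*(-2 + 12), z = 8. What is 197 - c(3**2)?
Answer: -483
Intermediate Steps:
c(U) = 320 + 40*U (c(U) = 4*((U + 8)*(-2 + 12)) = 4*((8 + U)*10) = 4*(80 + 10*U) = 320 + 40*U)
197 - c(3**2) = 197 - (320 + 40*3**2) = 197 - (320 + 40*9) = 197 - (320 + 360) = 197 - 1*680 = 197 - 680 = -483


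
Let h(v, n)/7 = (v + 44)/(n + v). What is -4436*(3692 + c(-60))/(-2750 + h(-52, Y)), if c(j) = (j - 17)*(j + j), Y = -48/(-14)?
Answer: 1219034980/58413 ≈ 20869.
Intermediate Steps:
Y = 24/7 (Y = -48*(-1/14) = 24/7 ≈ 3.4286)
c(j) = 2*j*(-17 + j) (c(j) = (-17 + j)*(2*j) = 2*j*(-17 + j))
h(v, n) = 7*(44 + v)/(n + v) (h(v, n) = 7*((v + 44)/(n + v)) = 7*((44 + v)/(n + v)) = 7*(44 + v)/(n + v))
-4436*(3692 + c(-60))/(-2750 + h(-52, Y)) = -4436*(3692 + 2*(-60)*(-17 - 60))/(-2750 + 7*(44 - 52)/(24/7 - 52)) = -4436*(3692 + 2*(-60)*(-77))/(-2750 + 7*(-8)/(-340/7)) = -4436*(3692 + 9240)/(-2750 + 7*(-7/340)*(-8)) = -4436*12932/(-2750 + 98/85) = -4436/((-233652/85*1/12932)) = -4436/(-58413/274805) = -4436*(-274805/58413) = 1219034980/58413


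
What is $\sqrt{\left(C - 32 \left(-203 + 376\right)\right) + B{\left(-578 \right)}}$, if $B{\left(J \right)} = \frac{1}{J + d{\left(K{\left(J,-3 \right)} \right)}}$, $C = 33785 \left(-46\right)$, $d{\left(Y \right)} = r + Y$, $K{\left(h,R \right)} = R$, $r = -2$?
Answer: $\frac{i \sqrt{530106519877}}{583} \approx 1248.9 i$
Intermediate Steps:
$d{\left(Y \right)} = -2 + Y$
$C = -1554110$
$B{\left(J \right)} = \frac{1}{-5 + J}$ ($B{\left(J \right)} = \frac{1}{J - 5} = \frac{1}{-5 + J}$)
$\sqrt{\left(C - 32 \left(-203 + 376\right)\right) + B{\left(-578 \right)}} = \sqrt{\left(-1554110 - 32 \left(-203 + 376\right)\right) + \frac{1}{-5 - 578}} = \sqrt{\left(-1554110 - 5536\right) + \frac{1}{-583}} = \sqrt{\left(-1554110 - 5536\right) - \frac{1}{583}} = \sqrt{-1559646 - \frac{1}{583}} = \sqrt{- \frac{909273619}{583}} = \frac{i \sqrt{530106519877}}{583}$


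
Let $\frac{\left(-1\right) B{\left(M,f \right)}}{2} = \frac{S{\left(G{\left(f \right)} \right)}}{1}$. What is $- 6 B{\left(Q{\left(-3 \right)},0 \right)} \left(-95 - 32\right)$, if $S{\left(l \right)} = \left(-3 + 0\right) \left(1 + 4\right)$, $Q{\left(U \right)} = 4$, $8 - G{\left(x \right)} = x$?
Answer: $22860$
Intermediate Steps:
$G{\left(x \right)} = 8 - x$
$S{\left(l \right)} = -15$ ($S{\left(l \right)} = \left(-3\right) 5 = -15$)
$B{\left(M,f \right)} = 30$ ($B{\left(M,f \right)} = - 2 \left(- \frac{15}{1}\right) = - 2 \left(\left(-15\right) 1\right) = \left(-2\right) \left(-15\right) = 30$)
$- 6 B{\left(Q{\left(-3 \right)},0 \right)} \left(-95 - 32\right) = \left(-6\right) 30 \left(-95 - 32\right) = \left(-180\right) \left(-127\right) = 22860$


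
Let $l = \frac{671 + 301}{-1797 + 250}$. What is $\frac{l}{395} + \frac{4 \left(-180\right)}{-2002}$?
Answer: $\frac{2406708}{6721715} \approx 0.35805$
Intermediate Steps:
$l = - \frac{972}{1547}$ ($l = \frac{972}{-1547} = 972 \left(- \frac{1}{1547}\right) = - \frac{972}{1547} \approx -0.62831$)
$\frac{l}{395} + \frac{4 \left(-180\right)}{-2002} = - \frac{972}{1547 \cdot 395} + \frac{4 \left(-180\right)}{-2002} = \left(- \frac{972}{1547}\right) \frac{1}{395} - - \frac{360}{1001} = - \frac{972}{611065} + \frac{360}{1001} = \frac{2406708}{6721715}$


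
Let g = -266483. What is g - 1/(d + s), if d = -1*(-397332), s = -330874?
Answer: -17709927215/66458 ≈ -2.6648e+5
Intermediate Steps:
d = 397332
g - 1/(d + s) = -266483 - 1/(397332 - 330874) = -266483 - 1/66458 = -17709927215/66458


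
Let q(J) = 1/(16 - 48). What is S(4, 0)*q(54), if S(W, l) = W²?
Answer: -½ ≈ -0.50000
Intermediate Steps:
q(J) = -1/32 (q(J) = 1/(-32) = -1/32)
S(4, 0)*q(54) = 4²*(-1/32) = 16*(-1/32) = -½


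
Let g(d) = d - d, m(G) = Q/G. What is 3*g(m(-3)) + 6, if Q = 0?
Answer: 6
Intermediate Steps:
m(G) = 0 (m(G) = 0/G = 0)
g(d) = 0
3*g(m(-3)) + 6 = 3*0 + 6 = 0 + 6 = 6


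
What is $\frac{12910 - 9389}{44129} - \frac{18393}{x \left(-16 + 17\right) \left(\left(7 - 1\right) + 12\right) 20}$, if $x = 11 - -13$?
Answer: $- \frac{260414419}{127091520} \approx -2.049$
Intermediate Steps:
$x = 24$ ($x = 11 + 13 = 24$)
$\frac{12910 - 9389}{44129} - \frac{18393}{x \left(-16 + 17\right) \left(\left(7 - 1\right) + 12\right) 20} = \frac{12910 - 9389}{44129} - \frac{18393}{24 \left(-16 + 17\right) \left(\left(7 - 1\right) + 12\right) 20} = 3521 \cdot \frac{1}{44129} - \frac{18393}{24 \cdot 1 \left(\left(7 - 1\right) + 12\right) 20} = \frac{3521}{44129} - \frac{18393}{24 \cdot 1 \left(6 + 12\right) 20} = \frac{3521}{44129} - \frac{18393}{24 \cdot 1 \cdot 18 \cdot 20} = \frac{3521}{44129} - \frac{18393}{24 \cdot 18 \cdot 20} = \frac{3521}{44129} - \frac{18393}{432 \cdot 20} = \frac{3521}{44129} - \frac{18393}{8640} = \frac{3521}{44129} - \frac{6131}{2880} = - \frac{260414419}{127091520}$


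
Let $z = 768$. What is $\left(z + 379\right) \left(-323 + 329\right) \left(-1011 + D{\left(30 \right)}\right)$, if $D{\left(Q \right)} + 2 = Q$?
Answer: $-6765006$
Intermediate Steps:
$D{\left(Q \right)} = -2 + Q$
$\left(z + 379\right) \left(-323 + 329\right) \left(-1011 + D{\left(30 \right)}\right) = \left(768 + 379\right) \left(-323 + 329\right) \left(-1011 + \left(-2 + 30\right)\right) = 1147 \cdot 6 \left(-1011 + 28\right) = 6882 \left(-983\right) = -6765006$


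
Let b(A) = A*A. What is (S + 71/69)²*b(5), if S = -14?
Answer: 20025625/4761 ≈ 4206.2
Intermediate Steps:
b(A) = A²
(S + 71/69)²*b(5) = (-14 + 71/69)²*5² = (-14 + 71*(1/69))²*25 = (-14 + 71/69)²*25 = (-895/69)²*25 = (801025/4761)*25 = 20025625/4761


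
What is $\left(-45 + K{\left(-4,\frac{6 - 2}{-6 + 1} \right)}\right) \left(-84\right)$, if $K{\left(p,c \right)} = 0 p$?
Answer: $3780$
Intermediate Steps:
$K{\left(p,c \right)} = 0$
$\left(-45 + K{\left(-4,\frac{6 - 2}{-6 + 1} \right)}\right) \left(-84\right) = \left(-45 + 0\right) \left(-84\right) = \left(-45\right) \left(-84\right) = 3780$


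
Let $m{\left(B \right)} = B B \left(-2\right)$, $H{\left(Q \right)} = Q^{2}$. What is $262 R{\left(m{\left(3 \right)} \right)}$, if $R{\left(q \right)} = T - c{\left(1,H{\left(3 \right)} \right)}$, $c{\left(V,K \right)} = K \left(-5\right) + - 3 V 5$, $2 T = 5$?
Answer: $16375$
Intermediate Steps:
$T = \frac{5}{2}$ ($T = \frac{1}{2} \cdot 5 = \frac{5}{2} \approx 2.5$)
$m{\left(B \right)} = - 2 B^{2}$ ($m{\left(B \right)} = B^{2} \left(-2\right) = - 2 B^{2}$)
$c{\left(V,K \right)} = - 15 V - 5 K$ ($c{\left(V,K \right)} = - 5 K - 15 V = - 15 V - 5 K$)
$R{\left(q \right)} = \frac{125}{2}$ ($R{\left(q \right)} = \frac{5}{2} - \left(\left(-15\right) 1 - 5 \cdot 3^{2}\right) = \frac{5}{2} - \left(-15 - 45\right) = \frac{5}{2} - -60 = \frac{5}{2} + 60 = \frac{125}{2}$)
$262 R{\left(m{\left(3 \right)} \right)} = 262 \cdot \frac{125}{2} = 16375$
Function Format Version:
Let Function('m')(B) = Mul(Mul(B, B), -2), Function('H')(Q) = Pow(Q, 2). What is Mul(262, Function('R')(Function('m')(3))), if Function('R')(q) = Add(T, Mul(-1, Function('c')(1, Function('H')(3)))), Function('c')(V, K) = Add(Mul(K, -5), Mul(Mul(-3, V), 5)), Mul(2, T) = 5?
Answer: 16375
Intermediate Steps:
T = Rational(5, 2) (T = Mul(Rational(1, 2), 5) = Rational(5, 2) ≈ 2.5000)
Function('m')(B) = Mul(-2, Pow(B, 2)) (Function('m')(B) = Mul(Pow(B, 2), -2) = Mul(-2, Pow(B, 2)))
Function('c')(V, K) = Add(Mul(-15, V), Mul(-5, K)) (Function('c')(V, K) = Add(Mul(-5, K), Mul(-15, V)) = Add(Mul(-15, V), Mul(-5, K)))
Function('R')(q) = Rational(125, 2) (Function('R')(q) = Add(Rational(5, 2), Mul(-1, Add(Mul(-15, 1), Mul(-5, Pow(3, 2))))) = Add(Rational(5, 2), Mul(-1, Add(-15, Mul(-5, 9)))) = Add(Rational(5, 2), Mul(-1, Add(-15, -45))) = Add(Rational(5, 2), Mul(-1, -60)) = Add(Rational(5, 2), 60) = Rational(125, 2))
Mul(262, Function('R')(Function('m')(3))) = Mul(262, Rational(125, 2)) = 16375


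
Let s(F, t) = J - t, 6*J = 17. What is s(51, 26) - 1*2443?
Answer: -14797/6 ≈ -2466.2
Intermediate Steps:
J = 17/6 (J = (1/6)*17 = 17/6 ≈ 2.8333)
s(F, t) = 17/6 - t
s(51, 26) - 1*2443 = (17/6 - 1*26) - 1*2443 = (17/6 - 26) - 2443 = -139/6 - 2443 = -14797/6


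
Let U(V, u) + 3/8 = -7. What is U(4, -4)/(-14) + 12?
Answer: 1403/112 ≈ 12.527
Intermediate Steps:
U(V, u) = -59/8 (U(V, u) = -3/8 - 7 = -59/8)
U(4, -4)/(-14) + 12 = -59/8/(-14) + 12 = -59/8*(-1/14) + 12 = 59/112 + 12 = 1403/112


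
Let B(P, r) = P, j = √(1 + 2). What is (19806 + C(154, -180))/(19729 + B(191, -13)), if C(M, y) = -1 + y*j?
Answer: 3961/3984 - 3*√3/332 ≈ 0.97858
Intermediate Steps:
j = √3 ≈ 1.7320
C(M, y) = -1 + y*√3
(19806 + C(154, -180))/(19729 + B(191, -13)) = (19806 + (-1 - 180*√3))/(19729 + 191) = (19805 - 180*√3)/19920 = (19805 - 180*√3)*(1/19920) = 3961/3984 - 3*√3/332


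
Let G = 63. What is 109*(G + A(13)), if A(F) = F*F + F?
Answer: 26705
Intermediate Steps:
A(F) = F + F² (A(F) = F² + F = F + F²)
109*(G + A(13)) = 109*(63 + 13*(1 + 13)) = 109*(63 + 13*14) = 109*(63 + 182) = 109*245 = 26705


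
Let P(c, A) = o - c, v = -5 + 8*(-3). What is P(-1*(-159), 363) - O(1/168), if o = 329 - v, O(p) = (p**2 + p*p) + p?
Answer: 2808203/14112 ≈ 198.99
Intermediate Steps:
O(p) = p + 2*p**2 (O(p) = (p**2 + p**2) + p = 2*p**2 + p = p + 2*p**2)
v = -29 (v = -5 - 24 = -29)
o = 358 (o = 329 - 1*(-29) = 329 + 29 = 358)
P(c, A) = 358 - c
P(-1*(-159), 363) - O(1/168) = (358 - (-1)*(-159)) - (1 + 2/168)/168 = (358 - 1*159) - (1 + 2*(1/168))/168 = (358 - 159) - (1 + 1/84)/168 = 199 - 85/(168*84) = 199 - 1*85/14112 = 199 - 85/14112 = 2808203/14112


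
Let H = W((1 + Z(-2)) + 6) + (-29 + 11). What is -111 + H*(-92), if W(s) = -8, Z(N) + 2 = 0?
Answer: 2281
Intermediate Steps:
Z(N) = -2 (Z(N) = -2 + 0 = -2)
H = -26 (H = -8 + (-29 + 11) = -8 - 18 = -26)
-111 + H*(-92) = -111 - 26*(-92) = -111 + 2392 = 2281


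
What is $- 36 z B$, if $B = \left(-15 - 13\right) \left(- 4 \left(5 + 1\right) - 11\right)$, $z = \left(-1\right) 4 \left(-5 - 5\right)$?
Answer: $-1411200$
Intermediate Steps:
$z = 40$ ($z = \left(-4\right) \left(-10\right) = 40$)
$B = 980$ ($B = - 28 \left(\left(-4\right) 6 - 11\right) = - 28 \left(-24 - 11\right) = \left(-28\right) \left(-35\right) = 980$)
$- 36 z B = \left(-36\right) 40 \cdot 980 = \left(-1440\right) 980 = -1411200$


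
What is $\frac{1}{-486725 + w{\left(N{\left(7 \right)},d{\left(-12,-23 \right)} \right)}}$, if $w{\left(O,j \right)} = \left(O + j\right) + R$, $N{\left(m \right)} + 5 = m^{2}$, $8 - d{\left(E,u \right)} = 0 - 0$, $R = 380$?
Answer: $- \frac{1}{486293} \approx -2.0564 \cdot 10^{-6}$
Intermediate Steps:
$d{\left(E,u \right)} = 8$ ($d{\left(E,u \right)} = 8 - \left(0 - 0\right) = 8 - \left(0 + 0\right) = 8 - 0 = 8 + 0 = 8$)
$N{\left(m \right)} = -5 + m^{2}$
$w{\left(O,j \right)} = 380 + O + j$ ($w{\left(O,j \right)} = \left(O + j\right) + 380 = 380 + O + j$)
$\frac{1}{-486725 + w{\left(N{\left(7 \right)},d{\left(-12,-23 \right)} \right)}} = \frac{1}{-486725 + \left(380 - \left(5 - 7^{2}\right) + 8\right)} = \frac{1}{-486725 + \left(380 + \left(-5 + 49\right) + 8\right)} = \frac{1}{-486725 + \left(380 + 44 + 8\right)} = \frac{1}{-486725 + 432} = \frac{1}{-486293} = - \frac{1}{486293}$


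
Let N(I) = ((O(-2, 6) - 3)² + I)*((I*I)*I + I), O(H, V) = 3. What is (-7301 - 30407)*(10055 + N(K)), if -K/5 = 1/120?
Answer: -31448549838739/82944 ≈ -3.7915e+8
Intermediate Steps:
K = -1/24 (K = -5/120 = -5*1/120 = -1/24 ≈ -0.041667)
N(I) = I*(I + I³) (N(I) = ((3 - 3)² + I)*((I*I)*I + I) = (0² + I)*(I²*I + I) = (0 + I)*(I³ + I) = I*(I + I³))
(-7301 - 30407)*(10055 + N(K)) = (-7301 - 30407)*(10055 + ((-1/24)² + (-1/24)⁴)) = -37708*(10055 + (1/576 + 1/331776)) = -37708*(10055 + 577/331776) = -37708*3336008257/331776 = -31448549838739/82944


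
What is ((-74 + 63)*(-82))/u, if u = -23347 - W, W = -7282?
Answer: -902/16065 ≈ -0.056147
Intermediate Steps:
u = -16065 (u = -23347 - 1*(-7282) = -23347 + 7282 = -16065)
((-74 + 63)*(-82))/u = ((-74 + 63)*(-82))/(-16065) = -11*(-82)*(-1/16065) = 902*(-1/16065) = -902/16065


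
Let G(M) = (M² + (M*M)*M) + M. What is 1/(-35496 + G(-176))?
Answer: -1/5456472 ≈ -1.8327e-7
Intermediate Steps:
G(M) = M + M² + M³ (G(M) = (M² + M²*M) + M = (M² + M³) + M = M + M² + M³)
1/(-35496 + G(-176)) = 1/(-35496 - 176*(1 - 176 + (-176)²)) = 1/(-35496 - 176*(1 - 176 + 30976)) = 1/(-35496 - 176*30801) = 1/(-35496 - 5420976) = 1/(-5456472) = -1/5456472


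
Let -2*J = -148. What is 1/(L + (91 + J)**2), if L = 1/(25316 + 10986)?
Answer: 36302/988321951 ≈ 3.6731e-5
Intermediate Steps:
J = 74 (J = -1/2*(-148) = 74)
L = 1/36302 ≈ 2.7547e-5
1/(L + (91 + J)**2) = 1/(1/36302 + (91 + 74)**2) = 1/(1/36302 + 165**2) = 1/(1/36302 + 27225) = 1/(988321951/36302) = 36302/988321951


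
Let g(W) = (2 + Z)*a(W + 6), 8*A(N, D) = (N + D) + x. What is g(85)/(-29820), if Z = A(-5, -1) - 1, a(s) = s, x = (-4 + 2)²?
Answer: -13/5680 ≈ -0.0022887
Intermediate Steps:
x = 4 (x = (-2)² = 4)
A(N, D) = ½ + D/8 + N/8 (A(N, D) = ((N + D) + 4)/8 = ((D + N) + 4)/8 = (4 + D + N)/8 = ½ + D/8 + N/8)
Z = -5/4 (Z = (½ + (⅛)*(-1) + (⅛)*(-5)) - 1 = (½ - ⅛ - 5/8) - 1 = -¼ - 1 = -5/4 ≈ -1.2500)
g(W) = 9/2 + 3*W/4 (g(W) = (2 - 5/4)*(W + 6) = 3*(6 + W)/4 = 9/2 + 3*W/4)
g(85)/(-29820) = (9/2 + (¾)*85)/(-29820) = (9/2 + 255/4)*(-1/29820) = (273/4)*(-1/29820) = -13/5680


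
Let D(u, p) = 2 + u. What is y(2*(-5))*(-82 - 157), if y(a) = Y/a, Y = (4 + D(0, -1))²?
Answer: 4302/5 ≈ 860.40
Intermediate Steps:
Y = 36 (Y = (4 + (2 + 0))² = (4 + 2)² = 6² = 36)
y(a) = 36/a
y(2*(-5))*(-82 - 157) = (36/((2*(-5))))*(-82 - 157) = (36/(-10))*(-239) = (36*(-⅒))*(-239) = -18/5*(-239) = 4302/5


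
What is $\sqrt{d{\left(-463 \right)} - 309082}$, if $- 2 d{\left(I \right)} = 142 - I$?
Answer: $\frac{i \sqrt{1237538}}{2} \approx 556.22 i$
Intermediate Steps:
$d{\left(I \right)} = -71 + \frac{I}{2}$ ($d{\left(I \right)} = - \frac{142 - I}{2} = -71 + \frac{I}{2}$)
$\sqrt{d{\left(-463 \right)} - 309082} = \sqrt{\left(-71 + \frac{1}{2} \left(-463\right)\right) - 309082} = \sqrt{\left(-71 - \frac{463}{2}\right) - 309082} = \sqrt{- \frac{605}{2} - 309082} = \sqrt{- \frac{618769}{2}} = \frac{i \sqrt{1237538}}{2}$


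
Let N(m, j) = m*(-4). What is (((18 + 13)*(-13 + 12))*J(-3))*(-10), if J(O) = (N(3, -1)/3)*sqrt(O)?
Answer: -1240*I*sqrt(3) ≈ -2147.7*I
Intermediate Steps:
N(m, j) = -4*m
J(O) = -4*sqrt(O) (J(O) = (-4*3/3)*sqrt(O) = (-12*1/3)*sqrt(O) = -4*sqrt(O))
(((18 + 13)*(-13 + 12))*J(-3))*(-10) = (((18 + 13)*(-13 + 12))*(-4*I*sqrt(3)))*(-10) = ((31*(-1))*(-4*I*sqrt(3)))*(-10) = -(-124)*I*sqrt(3)*(-10) = (124*I*sqrt(3))*(-10) = -1240*I*sqrt(3)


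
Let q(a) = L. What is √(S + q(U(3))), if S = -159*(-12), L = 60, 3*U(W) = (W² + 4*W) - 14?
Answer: 4*√123 ≈ 44.362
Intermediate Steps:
U(W) = -14/3 + W²/3 + 4*W/3 (U(W) = ((W² + 4*W) - 14)/3 = (-14 + W² + 4*W)/3 = -14/3 + W²/3 + 4*W/3)
q(a) = 60
S = 1908
√(S + q(U(3))) = √(1908 + 60) = √1968 = 4*√123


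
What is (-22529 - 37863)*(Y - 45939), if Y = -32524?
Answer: 4738537496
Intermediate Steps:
(-22529 - 37863)*(Y - 45939) = (-22529 - 37863)*(-32524 - 45939) = -60392*(-78463) = 4738537496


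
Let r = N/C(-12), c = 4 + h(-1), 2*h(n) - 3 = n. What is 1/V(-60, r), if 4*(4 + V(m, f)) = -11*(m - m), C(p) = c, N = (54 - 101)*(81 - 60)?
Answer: -¼ ≈ -0.25000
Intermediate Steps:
h(n) = 3/2 + n/2
N = -987 (N = -47*21 = -987)
c = 5 (c = 4 + (3/2 + (½)*(-1)) = 4 + (3/2 - ½) = 4 + 1 = 5)
C(p) = 5
r = -987/5 ≈ -197.40
V(m, f) = -4 (V(m, f) = -4 + (-11*(m - m))/4 = -4 + (-11*0)/4 = -4 + (¼)*0 = -4 + 0 = -4)
1/V(-60, r) = 1/(-4) = -¼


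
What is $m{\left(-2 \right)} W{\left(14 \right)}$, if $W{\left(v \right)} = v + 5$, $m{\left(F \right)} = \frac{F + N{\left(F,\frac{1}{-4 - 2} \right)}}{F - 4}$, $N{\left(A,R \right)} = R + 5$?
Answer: $- \frac{323}{36} \approx -8.9722$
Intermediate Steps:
$N{\left(A,R \right)} = 5 + R$
$m{\left(F \right)} = \frac{\frac{29}{6} + F}{-4 + F}$ ($m{\left(F \right)} = \frac{F + \left(5 + \frac{1}{-4 - 2}\right)}{F - 4} = \frac{F + \left(5 + \frac{1}{-6}\right)}{-4 + F} = \frac{F + \left(5 - \frac{1}{6}\right)}{-4 + F} = \frac{F + \frac{29}{6}}{-4 + F} = \frac{\frac{29}{6} + F}{-4 + F}$)
$W{\left(v \right)} = 5 + v$
$m{\left(-2 \right)} W{\left(14 \right)} = \frac{\frac{29}{6} - 2}{-4 - 2} \left(5 + 14\right) = \frac{1}{-6} \cdot \frac{17}{6} \cdot 19 = \left(- \frac{1}{6}\right) \frac{17}{6} \cdot 19 = \left(- \frac{17}{36}\right) 19 = - \frac{323}{36}$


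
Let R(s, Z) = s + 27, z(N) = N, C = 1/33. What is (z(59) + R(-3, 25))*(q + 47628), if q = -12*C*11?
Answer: 3952792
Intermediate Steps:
C = 1/33 ≈ 0.030303
R(s, Z) = 27 + s
q = -4 (q = -12*1/33*11 = -4/11*11 = -4)
(z(59) + R(-3, 25))*(q + 47628) = (59 + (27 - 3))*(-4 + 47628) = (59 + 24)*47624 = 83*47624 = 3952792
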